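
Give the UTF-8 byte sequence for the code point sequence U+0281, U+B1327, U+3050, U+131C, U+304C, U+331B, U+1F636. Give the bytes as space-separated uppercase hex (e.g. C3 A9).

CA 81 F2 B1 8C A7 E3 81 90 E1 8C 9C E3 81 8C E3 8C 9B F0 9F 98 B6

U+0281: 2-byte form → CA 81.
U+B1327: 4-byte form → F2 B1 8C A7.
U+3050: 3-byte form → E3 81 90.
U+131C: 3-byte form → E1 8C 9C.
U+304C: 3-byte form → E3 81 8C.
U+331B: 3-byte form → E3 8C 9B.
U+1F636: 4-byte form → F0 9F 98 B6.
Concatenated (22 bytes): CA 81 F2 B1 8C A7 E3 81 90 E1 8C 9C E3 81 8C E3 8C 9B F0 9F 98 B6.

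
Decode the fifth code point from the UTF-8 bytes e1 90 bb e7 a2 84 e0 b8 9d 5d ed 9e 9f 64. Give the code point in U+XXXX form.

U+D79F

Offset 0: leading byte 0xE1 = 11100001 → 3-byte char #1 = E1 90 BB.
Offset 3: leading byte 0xE7 = 11100111 → 3-byte char #2 = E7 A2 84.
Offset 6: leading byte 0xE0 = 11100000 → 3-byte char #3 = E0 B8 9D.
Offset 9: leading byte 0x5D = 01011101 → 1-byte char #4 = 5D.
Offset 10: leading byte 0xED = 11101101 → 3-byte char #5 = ED 9E 9F.
Leading byte 0xED = 11101101 matches 1110xxxx → 3-byte sequence.
Byte 1: 0xED = 11101101, payload 1101 (4 bits).
Byte 2: 0x9E = 10011110 (10xxxxxx ✓), payload 011110.
Byte 3: 0x9F = 10011111 (10xxxxxx ✓), payload 011111.
Concatenate: 1101011110011111 = 0xD79F (16 bits → U+D79F).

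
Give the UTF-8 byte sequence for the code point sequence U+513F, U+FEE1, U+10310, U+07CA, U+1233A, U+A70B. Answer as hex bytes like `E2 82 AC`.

E5 84 BF EF BB A1 F0 90 8C 90 DF 8A F0 92 8C BA EA 9C 8B

U+513F: 3-byte form → E5 84 BF.
U+FEE1: 3-byte form → EF BB A1.
U+10310: 4-byte form → F0 90 8C 90.
U+07CA: 2-byte form → DF 8A.
U+1233A: 4-byte form → F0 92 8C BA.
U+A70B: 3-byte form → EA 9C 8B.
Concatenated (19 bytes): E5 84 BF EF BB A1 F0 90 8C 90 DF 8A F0 92 8C BA EA 9C 8B.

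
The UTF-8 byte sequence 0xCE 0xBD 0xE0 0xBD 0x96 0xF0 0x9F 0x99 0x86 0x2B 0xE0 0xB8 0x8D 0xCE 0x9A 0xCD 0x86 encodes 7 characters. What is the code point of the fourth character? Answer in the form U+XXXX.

U+002B

Offset 0: leading byte 0xCE = 11001110 → 2-byte char #1 = CE BD.
Offset 2: leading byte 0xE0 = 11100000 → 3-byte char #2 = E0 BD 96.
Offset 5: leading byte 0xF0 = 11110000 → 4-byte char #3 = F0 9F 99 86.
Offset 9: leading byte 0x2B = 00101011 → 1-byte char #4 = 2B.
Leading byte 0x2B = 00101011 matches 0xxxxxxx → 1-byte sequence.
Byte 1: 0x2B = 00101011, payload 0101011 (7 bits).
Concatenate: 0101011 = 0x2B (7 bits → U+002B).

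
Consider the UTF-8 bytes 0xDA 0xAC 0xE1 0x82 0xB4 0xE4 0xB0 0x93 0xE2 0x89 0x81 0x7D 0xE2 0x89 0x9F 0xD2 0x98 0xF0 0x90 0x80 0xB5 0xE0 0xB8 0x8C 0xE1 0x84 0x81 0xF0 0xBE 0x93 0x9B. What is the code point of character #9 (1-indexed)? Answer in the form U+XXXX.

Offset 0: leading byte 0xDA = 11011010 → 2-byte char #1 = DA AC.
Offset 2: leading byte 0xE1 = 11100001 → 3-byte char #2 = E1 82 B4.
Offset 5: leading byte 0xE4 = 11100100 → 3-byte char #3 = E4 B0 93.
Offset 8: leading byte 0xE2 = 11100010 → 3-byte char #4 = E2 89 81.
Offset 11: leading byte 0x7D = 01111101 → 1-byte char #5 = 7D.
Offset 12: leading byte 0xE2 = 11100010 → 3-byte char #6 = E2 89 9F.
Offset 15: leading byte 0xD2 = 11010010 → 2-byte char #7 = D2 98.
Offset 17: leading byte 0xF0 = 11110000 → 4-byte char #8 = F0 90 80 B5.
Offset 21: leading byte 0xE0 = 11100000 → 3-byte char #9 = E0 B8 8C.
Leading byte 0xE0 = 11100000 matches 1110xxxx → 3-byte sequence.
Byte 1: 0xE0 = 11100000, payload 0000 (4 bits).
Byte 2: 0xB8 = 10111000 (10xxxxxx ✓), payload 111000.
Byte 3: 0x8C = 10001100 (10xxxxxx ✓), payload 001100.
Concatenate: 0000111000001100 = 0xE0C (16 bits → U+0E0C).

U+0E0C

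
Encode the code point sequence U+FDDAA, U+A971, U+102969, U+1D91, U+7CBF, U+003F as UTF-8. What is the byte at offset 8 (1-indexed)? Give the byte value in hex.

1-indexed offset 8 is 0-indexed offset 7.
U+FDDAA → 4-byte form F3 BD B6 AA at offsets 0–3.
U+A971 → 3-byte form EA A5 B1 at offsets 4–6.
U+102969 → 4-byte form F4 82 A5 A9 at offsets 7–10.
Offset 7 falls in char 3's range; it's byte 1 of F4 82 A5 A9 = 0xF4.

0xF4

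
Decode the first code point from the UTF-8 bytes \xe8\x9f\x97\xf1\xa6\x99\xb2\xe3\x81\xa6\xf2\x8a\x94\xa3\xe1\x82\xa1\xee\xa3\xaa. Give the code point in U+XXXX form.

Offset 0: leading byte 0xE8 = 11101000 → 3-byte char #1 = E8 9F 97.
Leading byte 0xE8 = 11101000 matches 1110xxxx → 3-byte sequence.
Byte 1: 0xE8 = 11101000, payload 1000 (4 bits).
Byte 2: 0x9F = 10011111 (10xxxxxx ✓), payload 011111.
Byte 3: 0x97 = 10010111 (10xxxxxx ✓), payload 010111.
Concatenate: 1000011111010111 = 0x87D7 (16 bits → U+87D7).

U+87D7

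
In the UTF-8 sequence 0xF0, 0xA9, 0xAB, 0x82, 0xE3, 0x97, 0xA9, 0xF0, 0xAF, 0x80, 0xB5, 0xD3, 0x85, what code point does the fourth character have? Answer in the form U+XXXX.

U+04C5

Offset 0: leading byte 0xF0 = 11110000 → 4-byte char #1 = F0 A9 AB 82.
Offset 4: leading byte 0xE3 = 11100011 → 3-byte char #2 = E3 97 A9.
Offset 7: leading byte 0xF0 = 11110000 → 4-byte char #3 = F0 AF 80 B5.
Offset 11: leading byte 0xD3 = 11010011 → 2-byte char #4 = D3 85.
Leading byte 0xD3 = 11010011 matches 110xxxxx → 2-byte sequence.
Byte 1: 0xD3 = 11010011, payload 10011 (5 bits).
Byte 2: 0x85 = 10000101 (10xxxxxx ✓), payload 000101.
Concatenate: 10011000101 = 0x4C5 (11 bits → U+04C5).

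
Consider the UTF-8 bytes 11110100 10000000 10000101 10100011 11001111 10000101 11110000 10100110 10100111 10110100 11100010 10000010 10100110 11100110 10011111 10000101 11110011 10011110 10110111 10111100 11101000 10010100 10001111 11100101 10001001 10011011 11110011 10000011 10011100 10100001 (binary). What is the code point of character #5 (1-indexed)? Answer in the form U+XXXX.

U+67C5

Offset 0: leading byte 0xF4 = 11110100 → 4-byte char #1 = F4 80 85 A3.
Offset 4: leading byte 0xCF = 11001111 → 2-byte char #2 = CF 85.
Offset 6: leading byte 0xF0 = 11110000 → 4-byte char #3 = F0 A6 A7 B4.
Offset 10: leading byte 0xE2 = 11100010 → 3-byte char #4 = E2 82 A6.
Offset 13: leading byte 0xE6 = 11100110 → 3-byte char #5 = E6 9F 85.
Leading byte 0xE6 = 11100110 matches 1110xxxx → 3-byte sequence.
Byte 1: 0xE6 = 11100110, payload 0110 (4 bits).
Byte 2: 0x9F = 10011111 (10xxxxxx ✓), payload 011111.
Byte 3: 0x85 = 10000101 (10xxxxxx ✓), payload 000101.
Concatenate: 0110011111000101 = 0x67C5 (16 bits → U+67C5).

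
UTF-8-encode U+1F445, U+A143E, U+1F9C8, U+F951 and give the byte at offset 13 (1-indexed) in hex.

0xEF

1-indexed offset 13 is 0-indexed offset 12.
U+1F445 → 4-byte form F0 9F 91 85 at offsets 0–3.
U+A143E → 4-byte form F2 A1 90 BE at offsets 4–7.
U+1F9C8 → 4-byte form F0 9F A7 88 at offsets 8–11.
U+F951 → 3-byte form EF A5 91 at offsets 12–14.
Offset 12 falls in char 4's range; it's byte 1 of EF A5 91 = 0xEF.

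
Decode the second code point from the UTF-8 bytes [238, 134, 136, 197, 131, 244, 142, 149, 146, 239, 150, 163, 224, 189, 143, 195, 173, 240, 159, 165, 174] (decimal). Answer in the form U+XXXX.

Offset 0: leading byte 0xEE = 11101110 → 3-byte char #1 = EE 86 88.
Offset 3: leading byte 0xC5 = 11000101 → 2-byte char #2 = C5 83.
Leading byte 0xC5 = 11000101 matches 110xxxxx → 2-byte sequence.
Byte 1: 0xC5 = 11000101, payload 00101 (5 bits).
Byte 2: 0x83 = 10000011 (10xxxxxx ✓), payload 000011.
Concatenate: 00101000011 = 0x143 (11 bits → U+0143).

U+0143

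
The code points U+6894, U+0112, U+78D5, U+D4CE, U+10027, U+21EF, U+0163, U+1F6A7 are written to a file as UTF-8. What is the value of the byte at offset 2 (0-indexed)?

U+6894 → 3-byte form E6 A2 94 at offsets 0–2.
Offset 2 falls in char 1's range; it's byte 3 of E6 A2 94 = 0x94.

0x94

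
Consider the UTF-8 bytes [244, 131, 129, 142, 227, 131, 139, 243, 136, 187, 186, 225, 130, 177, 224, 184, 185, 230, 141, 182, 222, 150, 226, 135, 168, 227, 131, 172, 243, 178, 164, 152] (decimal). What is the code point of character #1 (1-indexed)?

Offset 0: leading byte 0xF4 = 11110100 → 4-byte char #1 = F4 83 81 8E.
Leading byte 0xF4 = 11110100 matches 11110xxx → 4-byte sequence.
Byte 1: 0xF4 = 11110100, payload 100 (3 bits).
Byte 2: 0x83 = 10000011 (10xxxxxx ✓), payload 000011.
Byte 3: 0x81 = 10000001 (10xxxxxx ✓), payload 000001.
Byte 4: 0x8E = 10001110 (10xxxxxx ✓), payload 001110.
Concatenate: 100000011000001001110 = 0x10304E (21 bits → U+10304E).

U+10304E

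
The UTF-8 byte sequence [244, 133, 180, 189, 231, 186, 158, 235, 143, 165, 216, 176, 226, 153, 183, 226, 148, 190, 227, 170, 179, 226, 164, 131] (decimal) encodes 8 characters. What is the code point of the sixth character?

U+253E

Offset 0: leading byte 0xF4 = 11110100 → 4-byte char #1 = F4 85 B4 BD.
Offset 4: leading byte 0xE7 = 11100111 → 3-byte char #2 = E7 BA 9E.
Offset 7: leading byte 0xEB = 11101011 → 3-byte char #3 = EB 8F A5.
Offset 10: leading byte 0xD8 = 11011000 → 2-byte char #4 = D8 B0.
Offset 12: leading byte 0xE2 = 11100010 → 3-byte char #5 = E2 99 B7.
Offset 15: leading byte 0xE2 = 11100010 → 3-byte char #6 = E2 94 BE.
Leading byte 0xE2 = 11100010 matches 1110xxxx → 3-byte sequence.
Byte 1: 0xE2 = 11100010, payload 0010 (4 bits).
Byte 2: 0x94 = 10010100 (10xxxxxx ✓), payload 010100.
Byte 3: 0xBE = 10111110 (10xxxxxx ✓), payload 111110.
Concatenate: 0010010100111110 = 0x253E (16 bits → U+253E).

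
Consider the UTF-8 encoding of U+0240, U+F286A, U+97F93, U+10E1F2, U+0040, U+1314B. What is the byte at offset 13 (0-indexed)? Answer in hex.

U+0240 → 2-byte form C9 80 at offsets 0–1.
U+F286A → 4-byte form F3 B2 A1 AA at offsets 2–5.
U+97F93 → 4-byte form F2 97 BE 93 at offsets 6–9.
U+10E1F2 → 4-byte form F4 8E 87 B2 at offsets 10–13.
Offset 13 falls in char 4's range; it's byte 4 of F4 8E 87 B2 = 0xB2.

0xB2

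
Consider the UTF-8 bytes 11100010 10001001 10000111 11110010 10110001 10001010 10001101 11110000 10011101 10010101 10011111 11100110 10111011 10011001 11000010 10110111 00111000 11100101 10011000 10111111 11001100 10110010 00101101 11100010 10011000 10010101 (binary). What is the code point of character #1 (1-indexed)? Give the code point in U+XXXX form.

Offset 0: leading byte 0xE2 = 11100010 → 3-byte char #1 = E2 89 87.
Leading byte 0xE2 = 11100010 matches 1110xxxx → 3-byte sequence.
Byte 1: 0xE2 = 11100010, payload 0010 (4 bits).
Byte 2: 0x89 = 10001001 (10xxxxxx ✓), payload 001001.
Byte 3: 0x87 = 10000111 (10xxxxxx ✓), payload 000111.
Concatenate: 0010001001000111 = 0x2247 (16 bits → U+2247).

U+2247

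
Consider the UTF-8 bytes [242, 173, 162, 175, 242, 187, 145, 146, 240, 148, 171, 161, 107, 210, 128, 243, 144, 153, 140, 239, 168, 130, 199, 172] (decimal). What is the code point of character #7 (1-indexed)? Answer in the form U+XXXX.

U+FA02

Offset 0: leading byte 0xF2 = 11110010 → 4-byte char #1 = F2 AD A2 AF.
Offset 4: leading byte 0xF2 = 11110010 → 4-byte char #2 = F2 BB 91 92.
Offset 8: leading byte 0xF0 = 11110000 → 4-byte char #3 = F0 94 AB A1.
Offset 12: leading byte 0x6B = 01101011 → 1-byte char #4 = 6B.
Offset 13: leading byte 0xD2 = 11010010 → 2-byte char #5 = D2 80.
Offset 15: leading byte 0xF3 = 11110011 → 4-byte char #6 = F3 90 99 8C.
Offset 19: leading byte 0xEF = 11101111 → 3-byte char #7 = EF A8 82.
Leading byte 0xEF = 11101111 matches 1110xxxx → 3-byte sequence.
Byte 1: 0xEF = 11101111, payload 1111 (4 bits).
Byte 2: 0xA8 = 10101000 (10xxxxxx ✓), payload 101000.
Byte 3: 0x82 = 10000010 (10xxxxxx ✓), payload 000010.
Concatenate: 1111101000000010 = 0xFA02 (16 bits → U+FA02).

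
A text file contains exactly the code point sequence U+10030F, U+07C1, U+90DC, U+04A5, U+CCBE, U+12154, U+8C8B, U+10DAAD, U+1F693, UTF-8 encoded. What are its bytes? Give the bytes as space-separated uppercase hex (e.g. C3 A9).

U+10030F: 4-byte form → F4 80 8C 8F.
U+07C1: 2-byte form → DF 81.
U+90DC: 3-byte form → E9 83 9C.
U+04A5: 2-byte form → D2 A5.
U+CCBE: 3-byte form → EC B2 BE.
U+12154: 4-byte form → F0 92 85 94.
U+8C8B: 3-byte form → E8 B2 8B.
U+10DAAD: 4-byte form → F4 8D AA AD.
U+1F693: 4-byte form → F0 9F 9A 93.
Concatenated (29 bytes): F4 80 8C 8F DF 81 E9 83 9C D2 A5 EC B2 BE F0 92 85 94 E8 B2 8B F4 8D AA AD F0 9F 9A 93.

F4 80 8C 8F DF 81 E9 83 9C D2 A5 EC B2 BE F0 92 85 94 E8 B2 8B F4 8D AA AD F0 9F 9A 93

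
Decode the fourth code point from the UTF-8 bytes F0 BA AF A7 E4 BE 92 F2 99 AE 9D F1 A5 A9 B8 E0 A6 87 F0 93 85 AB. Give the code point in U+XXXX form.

Offset 0: leading byte 0xF0 = 11110000 → 4-byte char #1 = F0 BA AF A7.
Offset 4: leading byte 0xE4 = 11100100 → 3-byte char #2 = E4 BE 92.
Offset 7: leading byte 0xF2 = 11110010 → 4-byte char #3 = F2 99 AE 9D.
Offset 11: leading byte 0xF1 = 11110001 → 4-byte char #4 = F1 A5 A9 B8.
Leading byte 0xF1 = 11110001 matches 11110xxx → 4-byte sequence.
Byte 1: 0xF1 = 11110001, payload 001 (3 bits).
Byte 2: 0xA5 = 10100101 (10xxxxxx ✓), payload 100101.
Byte 3: 0xA9 = 10101001 (10xxxxxx ✓), payload 101001.
Byte 4: 0xB8 = 10111000 (10xxxxxx ✓), payload 111000.
Concatenate: 001100101101001111000 = 0x65A78 (21 bits → U+65A78).

U+65A78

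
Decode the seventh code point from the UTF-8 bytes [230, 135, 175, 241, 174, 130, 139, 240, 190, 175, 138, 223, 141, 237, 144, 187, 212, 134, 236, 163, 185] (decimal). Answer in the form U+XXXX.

U+C8F9

Offset 0: leading byte 0xE6 = 11100110 → 3-byte char #1 = E6 87 AF.
Offset 3: leading byte 0xF1 = 11110001 → 4-byte char #2 = F1 AE 82 8B.
Offset 7: leading byte 0xF0 = 11110000 → 4-byte char #3 = F0 BE AF 8A.
Offset 11: leading byte 0xDF = 11011111 → 2-byte char #4 = DF 8D.
Offset 13: leading byte 0xED = 11101101 → 3-byte char #5 = ED 90 BB.
Offset 16: leading byte 0xD4 = 11010100 → 2-byte char #6 = D4 86.
Offset 18: leading byte 0xEC = 11101100 → 3-byte char #7 = EC A3 B9.
Leading byte 0xEC = 11101100 matches 1110xxxx → 3-byte sequence.
Byte 1: 0xEC = 11101100, payload 1100 (4 bits).
Byte 2: 0xA3 = 10100011 (10xxxxxx ✓), payload 100011.
Byte 3: 0xB9 = 10111001 (10xxxxxx ✓), payload 111001.
Concatenate: 1100100011111001 = 0xC8F9 (16 bits → U+C8F9).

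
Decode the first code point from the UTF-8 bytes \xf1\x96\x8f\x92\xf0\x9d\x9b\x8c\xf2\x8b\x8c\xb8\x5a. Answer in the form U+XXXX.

U+563D2

Offset 0: leading byte 0xF1 = 11110001 → 4-byte char #1 = F1 96 8F 92.
Leading byte 0xF1 = 11110001 matches 11110xxx → 4-byte sequence.
Byte 1: 0xF1 = 11110001, payload 001 (3 bits).
Byte 2: 0x96 = 10010110 (10xxxxxx ✓), payload 010110.
Byte 3: 0x8F = 10001111 (10xxxxxx ✓), payload 001111.
Byte 4: 0x92 = 10010010 (10xxxxxx ✓), payload 010010.
Concatenate: 001010110001111010010 = 0x563D2 (21 bits → U+563D2).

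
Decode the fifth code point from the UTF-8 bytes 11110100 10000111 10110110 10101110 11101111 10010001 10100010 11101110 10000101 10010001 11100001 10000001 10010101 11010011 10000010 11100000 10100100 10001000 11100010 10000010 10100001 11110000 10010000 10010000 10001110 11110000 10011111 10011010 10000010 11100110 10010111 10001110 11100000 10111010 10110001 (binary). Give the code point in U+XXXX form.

Offset 0: leading byte 0xF4 = 11110100 → 4-byte char #1 = F4 87 B6 AE.
Offset 4: leading byte 0xEF = 11101111 → 3-byte char #2 = EF 91 A2.
Offset 7: leading byte 0xEE = 11101110 → 3-byte char #3 = EE 85 91.
Offset 10: leading byte 0xE1 = 11100001 → 3-byte char #4 = E1 81 95.
Offset 13: leading byte 0xD3 = 11010011 → 2-byte char #5 = D3 82.
Leading byte 0xD3 = 11010011 matches 110xxxxx → 2-byte sequence.
Byte 1: 0xD3 = 11010011, payload 10011 (5 bits).
Byte 2: 0x82 = 10000010 (10xxxxxx ✓), payload 000010.
Concatenate: 10011000010 = 0x4C2 (11 bits → U+04C2).

U+04C2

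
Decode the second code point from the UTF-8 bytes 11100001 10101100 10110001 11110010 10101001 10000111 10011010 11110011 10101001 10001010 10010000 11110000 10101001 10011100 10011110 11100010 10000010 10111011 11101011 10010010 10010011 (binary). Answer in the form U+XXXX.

Offset 0: leading byte 0xE1 = 11100001 → 3-byte char #1 = E1 AC B1.
Offset 3: leading byte 0xF2 = 11110010 → 4-byte char #2 = F2 A9 87 9A.
Leading byte 0xF2 = 11110010 matches 11110xxx → 4-byte sequence.
Byte 1: 0xF2 = 11110010, payload 010 (3 bits).
Byte 2: 0xA9 = 10101001 (10xxxxxx ✓), payload 101001.
Byte 3: 0x87 = 10000111 (10xxxxxx ✓), payload 000111.
Byte 4: 0x9A = 10011010 (10xxxxxx ✓), payload 011010.
Concatenate: 010101001000111011010 = 0xA91DA (21 bits → U+A91DA).

U+A91DA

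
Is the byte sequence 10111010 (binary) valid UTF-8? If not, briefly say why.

invalid (continuation byte with no leading byte)

Byte 0xBA = 10111010 has the form 10xxxxxx — a continuation byte — but there is no preceding leading byte.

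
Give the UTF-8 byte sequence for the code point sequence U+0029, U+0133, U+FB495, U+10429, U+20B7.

29 C4 B3 F3 BB 92 95 F0 90 90 A9 E2 82 B7

U+0029: 1-byte form → 29.
U+0133: 2-byte form → C4 B3.
U+FB495: 4-byte form → F3 BB 92 95.
U+10429: 4-byte form → F0 90 90 A9.
U+20B7: 3-byte form → E2 82 B7.
Concatenated (14 bytes): 29 C4 B3 F3 BB 92 95 F0 90 90 A9 E2 82 B7.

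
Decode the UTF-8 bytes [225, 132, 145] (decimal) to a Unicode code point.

U+1111

Leading byte 0xE1 = 11100001 matches 1110xxxx → 3-byte sequence.
Byte 1: 0xE1 = 11100001, payload 0001 (4 bits).
Byte 2: 0x84 = 10000100 (10xxxxxx ✓), payload 000100.
Byte 3: 0x91 = 10010001 (10xxxxxx ✓), payload 010001.
Concatenate: 0001000100010001 = 0x1111 (16 bits → U+1111).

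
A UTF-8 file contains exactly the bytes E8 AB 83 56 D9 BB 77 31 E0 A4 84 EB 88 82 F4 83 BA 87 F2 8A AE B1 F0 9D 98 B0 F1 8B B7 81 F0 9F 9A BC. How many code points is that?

Byte at offset 0: 0xE8 = 11101000 → 3-byte char (#1). Advance 3.
Byte at offset 3: 0x56 = 01010110 → 1-byte char (#2). Advance 1.
Byte at offset 4: 0xD9 = 11011001 → 2-byte char (#3). Advance 2.
Byte at offset 6: 0x77 = 01110111 → 1-byte char (#4). Advance 1.
Byte at offset 7: 0x31 = 00110001 → 1-byte char (#5). Advance 1.
Byte at offset 8: 0xE0 = 11100000 → 3-byte char (#6). Advance 3.
Byte at offset 11: 0xEB = 11101011 → 3-byte char (#7). Advance 3.
Byte at offset 14: 0xF4 = 11110100 → 4-byte char (#8). Advance 4.
Byte at offset 18: 0xF2 = 11110010 → 4-byte char (#9). Advance 4.
Byte at offset 22: 0xF0 = 11110000 → 4-byte char (#10). Advance 4.
Byte at offset 26: 0xF1 = 11110001 → 4-byte char (#11). Advance 4.
Byte at offset 30: 0xF0 = 11110000 → 4-byte char (#12). Advance 4.
Reached end at offset 34 after 12 code points.

12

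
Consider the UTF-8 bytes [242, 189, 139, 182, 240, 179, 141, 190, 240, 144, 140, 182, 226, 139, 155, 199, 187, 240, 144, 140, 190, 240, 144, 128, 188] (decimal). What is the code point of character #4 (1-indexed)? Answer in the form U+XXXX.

Offset 0: leading byte 0xF2 = 11110010 → 4-byte char #1 = F2 BD 8B B6.
Offset 4: leading byte 0xF0 = 11110000 → 4-byte char #2 = F0 B3 8D BE.
Offset 8: leading byte 0xF0 = 11110000 → 4-byte char #3 = F0 90 8C B6.
Offset 12: leading byte 0xE2 = 11100010 → 3-byte char #4 = E2 8B 9B.
Leading byte 0xE2 = 11100010 matches 1110xxxx → 3-byte sequence.
Byte 1: 0xE2 = 11100010, payload 0010 (4 bits).
Byte 2: 0x8B = 10001011 (10xxxxxx ✓), payload 001011.
Byte 3: 0x9B = 10011011 (10xxxxxx ✓), payload 011011.
Concatenate: 0010001011011011 = 0x22DB (16 bits → U+22DB).

U+22DB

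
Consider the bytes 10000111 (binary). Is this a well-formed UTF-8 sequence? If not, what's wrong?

invalid (continuation byte with no leading byte)

Byte 0x87 = 10000111 has the form 10xxxxxx — a continuation byte — but there is no preceding leading byte.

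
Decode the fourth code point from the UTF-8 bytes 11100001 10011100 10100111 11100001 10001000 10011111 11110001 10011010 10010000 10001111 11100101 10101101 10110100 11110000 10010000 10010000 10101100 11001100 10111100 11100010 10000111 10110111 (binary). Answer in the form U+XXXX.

Offset 0: leading byte 0xE1 = 11100001 → 3-byte char #1 = E1 9C A7.
Offset 3: leading byte 0xE1 = 11100001 → 3-byte char #2 = E1 88 9F.
Offset 6: leading byte 0xF1 = 11110001 → 4-byte char #3 = F1 9A 90 8F.
Offset 10: leading byte 0xE5 = 11100101 → 3-byte char #4 = E5 AD B4.
Leading byte 0xE5 = 11100101 matches 1110xxxx → 3-byte sequence.
Byte 1: 0xE5 = 11100101, payload 0101 (4 bits).
Byte 2: 0xAD = 10101101 (10xxxxxx ✓), payload 101101.
Byte 3: 0xB4 = 10110100 (10xxxxxx ✓), payload 110100.
Concatenate: 0101101101110100 = 0x5B74 (16 bits → U+5B74).

U+5B74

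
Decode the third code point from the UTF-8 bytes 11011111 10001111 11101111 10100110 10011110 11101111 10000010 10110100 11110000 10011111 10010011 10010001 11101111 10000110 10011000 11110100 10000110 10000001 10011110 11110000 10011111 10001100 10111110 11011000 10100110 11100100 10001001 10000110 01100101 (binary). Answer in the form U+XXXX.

U+F0B4

Offset 0: leading byte 0xDF = 11011111 → 2-byte char #1 = DF 8F.
Offset 2: leading byte 0xEF = 11101111 → 3-byte char #2 = EF A6 9E.
Offset 5: leading byte 0xEF = 11101111 → 3-byte char #3 = EF 82 B4.
Leading byte 0xEF = 11101111 matches 1110xxxx → 3-byte sequence.
Byte 1: 0xEF = 11101111, payload 1111 (4 bits).
Byte 2: 0x82 = 10000010 (10xxxxxx ✓), payload 000010.
Byte 3: 0xB4 = 10110100 (10xxxxxx ✓), payload 110100.
Concatenate: 1111000010110100 = 0xF0B4 (16 bits → U+F0B4).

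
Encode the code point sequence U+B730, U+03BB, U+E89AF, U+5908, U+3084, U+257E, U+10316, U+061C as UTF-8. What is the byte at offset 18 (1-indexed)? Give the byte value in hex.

0xBE

1-indexed offset 18 is 0-indexed offset 17.
U+B730 → 3-byte form EB 9C B0 at offsets 0–2.
U+03BB → 2-byte form CE BB at offsets 3–4.
U+E89AF → 4-byte form F3 A8 A6 AF at offsets 5–8.
U+5908 → 3-byte form E5 A4 88 at offsets 9–11.
U+3084 → 3-byte form E3 82 84 at offsets 12–14.
U+257E → 3-byte form E2 95 BE at offsets 15–17.
Offset 17 falls in char 6's range; it's byte 3 of E2 95 BE = 0xBE.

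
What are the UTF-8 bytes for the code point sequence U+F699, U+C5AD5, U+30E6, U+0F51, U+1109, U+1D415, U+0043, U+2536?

EF 9A 99 F3 85 AB 95 E3 83 A6 E0 BD 91 E1 84 89 F0 9D 90 95 43 E2 94 B6

U+F699: 3-byte form → EF 9A 99.
U+C5AD5: 4-byte form → F3 85 AB 95.
U+30E6: 3-byte form → E3 83 A6.
U+0F51: 3-byte form → E0 BD 91.
U+1109: 3-byte form → E1 84 89.
U+1D415: 4-byte form → F0 9D 90 95.
U+0043: 1-byte form → 43.
U+2536: 3-byte form → E2 94 B6.
Concatenated (24 bytes): EF 9A 99 F3 85 AB 95 E3 83 A6 E0 BD 91 E1 84 89 F0 9D 90 95 43 E2 94 B6.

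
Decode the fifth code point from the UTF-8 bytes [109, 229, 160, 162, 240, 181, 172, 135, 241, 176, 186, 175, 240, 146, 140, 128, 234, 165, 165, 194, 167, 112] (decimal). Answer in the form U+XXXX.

U+12300

Offset 0: leading byte 0x6D = 01101101 → 1-byte char #1 = 6D.
Offset 1: leading byte 0xE5 = 11100101 → 3-byte char #2 = E5 A0 A2.
Offset 4: leading byte 0xF0 = 11110000 → 4-byte char #3 = F0 B5 AC 87.
Offset 8: leading byte 0xF1 = 11110001 → 4-byte char #4 = F1 B0 BA AF.
Offset 12: leading byte 0xF0 = 11110000 → 4-byte char #5 = F0 92 8C 80.
Leading byte 0xF0 = 11110000 matches 11110xxx → 4-byte sequence.
Byte 1: 0xF0 = 11110000, payload 000 (3 bits).
Byte 2: 0x92 = 10010010 (10xxxxxx ✓), payload 010010.
Byte 3: 0x8C = 10001100 (10xxxxxx ✓), payload 001100.
Byte 4: 0x80 = 10000000 (10xxxxxx ✓), payload 000000.
Concatenate: 000010010001100000000 = 0x12300 (21 bits → U+12300).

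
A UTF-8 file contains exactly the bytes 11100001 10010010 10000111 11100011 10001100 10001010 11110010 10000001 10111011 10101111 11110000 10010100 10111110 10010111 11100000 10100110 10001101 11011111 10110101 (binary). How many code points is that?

Byte at offset 0: 0xE1 = 11100001 → 3-byte char (#1). Advance 3.
Byte at offset 3: 0xE3 = 11100011 → 3-byte char (#2). Advance 3.
Byte at offset 6: 0xF2 = 11110010 → 4-byte char (#3). Advance 4.
Byte at offset 10: 0xF0 = 11110000 → 4-byte char (#4). Advance 4.
Byte at offset 14: 0xE0 = 11100000 → 3-byte char (#5). Advance 3.
Byte at offset 17: 0xDF = 11011111 → 2-byte char (#6). Advance 2.
Reached end at offset 19 after 6 code points.

6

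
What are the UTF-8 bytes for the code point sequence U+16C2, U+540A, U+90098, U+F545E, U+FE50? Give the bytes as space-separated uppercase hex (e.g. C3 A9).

U+16C2: 3-byte form → E1 9B 82.
U+540A: 3-byte form → E5 90 8A.
U+90098: 4-byte form → F2 90 82 98.
U+F545E: 4-byte form → F3 B5 91 9E.
U+FE50: 3-byte form → EF B9 90.
Concatenated (17 bytes): E1 9B 82 E5 90 8A F2 90 82 98 F3 B5 91 9E EF B9 90.

E1 9B 82 E5 90 8A F2 90 82 98 F3 B5 91 9E EF B9 90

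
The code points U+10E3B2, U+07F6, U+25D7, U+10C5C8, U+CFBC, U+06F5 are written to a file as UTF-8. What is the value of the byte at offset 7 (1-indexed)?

0xE2

1-indexed offset 7 is 0-indexed offset 6.
U+10E3B2 → 4-byte form F4 8E 8E B2 at offsets 0–3.
U+07F6 → 2-byte form DF B6 at offsets 4–5.
U+25D7 → 3-byte form E2 97 97 at offsets 6–8.
Offset 6 falls in char 3's range; it's byte 1 of E2 97 97 = 0xE2.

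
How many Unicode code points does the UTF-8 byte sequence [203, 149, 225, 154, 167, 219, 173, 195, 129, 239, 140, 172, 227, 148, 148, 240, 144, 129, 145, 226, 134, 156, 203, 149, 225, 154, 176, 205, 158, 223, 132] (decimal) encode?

Byte at offset 0: 0xCB = 11001011 → 2-byte char (#1). Advance 2.
Byte at offset 2: 0xE1 = 11100001 → 3-byte char (#2). Advance 3.
Byte at offset 5: 0xDB = 11011011 → 2-byte char (#3). Advance 2.
Byte at offset 7: 0xC3 = 11000011 → 2-byte char (#4). Advance 2.
Byte at offset 9: 0xEF = 11101111 → 3-byte char (#5). Advance 3.
Byte at offset 12: 0xE3 = 11100011 → 3-byte char (#6). Advance 3.
Byte at offset 15: 0xF0 = 11110000 → 4-byte char (#7). Advance 4.
Byte at offset 19: 0xE2 = 11100010 → 3-byte char (#8). Advance 3.
Byte at offset 22: 0xCB = 11001011 → 2-byte char (#9). Advance 2.
Byte at offset 24: 0xE1 = 11100001 → 3-byte char (#10). Advance 3.
Byte at offset 27: 0xCD = 11001101 → 2-byte char (#11). Advance 2.
Byte at offset 29: 0xDF = 11011111 → 2-byte char (#12). Advance 2.
Reached end at offset 31 after 12 code points.

12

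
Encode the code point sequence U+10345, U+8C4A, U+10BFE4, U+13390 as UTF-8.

F0 90 8D 85 E8 B1 8A F4 8B BF A4 F0 93 8E 90

U+10345: 4-byte form → F0 90 8D 85.
U+8C4A: 3-byte form → E8 B1 8A.
U+10BFE4: 4-byte form → F4 8B BF A4.
U+13390: 4-byte form → F0 93 8E 90.
Concatenated (15 bytes): F0 90 8D 85 E8 B1 8A F4 8B BF A4 F0 93 8E 90.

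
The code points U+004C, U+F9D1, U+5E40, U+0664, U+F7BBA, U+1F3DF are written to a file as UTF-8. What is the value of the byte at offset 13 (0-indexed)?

U+004C → 1-byte form 4C at offsets 0–0.
U+F9D1 → 3-byte form EF A7 91 at offsets 1–3.
U+5E40 → 3-byte form E5 B9 80 at offsets 4–6.
U+0664 → 2-byte form D9 A4 at offsets 7–8.
U+F7BBA → 4-byte form F3 B7 AE BA at offsets 9–12.
U+1F3DF → 4-byte form F0 9F 8F 9F at offsets 13–16.
Offset 13 falls in char 6's range; it's byte 1 of F0 9F 8F 9F = 0xF0.

0xF0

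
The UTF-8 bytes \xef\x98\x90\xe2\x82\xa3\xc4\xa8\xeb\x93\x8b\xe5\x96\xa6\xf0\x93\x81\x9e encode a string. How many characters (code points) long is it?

6

Byte at offset 0: 0xEF = 11101111 → 3-byte char (#1). Advance 3.
Byte at offset 3: 0xE2 = 11100010 → 3-byte char (#2). Advance 3.
Byte at offset 6: 0xC4 = 11000100 → 2-byte char (#3). Advance 2.
Byte at offset 8: 0xEB = 11101011 → 3-byte char (#4). Advance 3.
Byte at offset 11: 0xE5 = 11100101 → 3-byte char (#5). Advance 3.
Byte at offset 14: 0xF0 = 11110000 → 4-byte char (#6). Advance 4.
Reached end at offset 18 after 6 code points.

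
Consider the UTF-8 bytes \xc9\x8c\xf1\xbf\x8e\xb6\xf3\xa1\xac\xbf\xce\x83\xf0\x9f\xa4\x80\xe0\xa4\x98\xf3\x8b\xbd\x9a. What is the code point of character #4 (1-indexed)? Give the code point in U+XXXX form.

Offset 0: leading byte 0xC9 = 11001001 → 2-byte char #1 = C9 8C.
Offset 2: leading byte 0xF1 = 11110001 → 4-byte char #2 = F1 BF 8E B6.
Offset 6: leading byte 0xF3 = 11110011 → 4-byte char #3 = F3 A1 AC BF.
Offset 10: leading byte 0xCE = 11001110 → 2-byte char #4 = CE 83.
Leading byte 0xCE = 11001110 matches 110xxxxx → 2-byte sequence.
Byte 1: 0xCE = 11001110, payload 01110 (5 bits).
Byte 2: 0x83 = 10000011 (10xxxxxx ✓), payload 000011.
Concatenate: 01110000011 = 0x383 (11 bits → U+0383).

U+0383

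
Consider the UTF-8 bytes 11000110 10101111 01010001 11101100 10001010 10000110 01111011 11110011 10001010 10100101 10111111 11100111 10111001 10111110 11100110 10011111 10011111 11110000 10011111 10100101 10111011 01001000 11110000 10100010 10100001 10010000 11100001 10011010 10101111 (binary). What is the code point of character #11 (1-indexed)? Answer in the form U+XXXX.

U+16AF

Offset 0: leading byte 0xC6 = 11000110 → 2-byte char #1 = C6 AF.
Offset 2: leading byte 0x51 = 01010001 → 1-byte char #2 = 51.
Offset 3: leading byte 0xEC = 11101100 → 3-byte char #3 = EC 8A 86.
Offset 6: leading byte 0x7B = 01111011 → 1-byte char #4 = 7B.
Offset 7: leading byte 0xF3 = 11110011 → 4-byte char #5 = F3 8A A5 BF.
Offset 11: leading byte 0xE7 = 11100111 → 3-byte char #6 = E7 B9 BE.
Offset 14: leading byte 0xE6 = 11100110 → 3-byte char #7 = E6 9F 9F.
Offset 17: leading byte 0xF0 = 11110000 → 4-byte char #8 = F0 9F A5 BB.
Offset 21: leading byte 0x48 = 01001000 → 1-byte char #9 = 48.
Offset 22: leading byte 0xF0 = 11110000 → 4-byte char #10 = F0 A2 A1 90.
Offset 26: leading byte 0xE1 = 11100001 → 3-byte char #11 = E1 9A AF.
Leading byte 0xE1 = 11100001 matches 1110xxxx → 3-byte sequence.
Byte 1: 0xE1 = 11100001, payload 0001 (4 bits).
Byte 2: 0x9A = 10011010 (10xxxxxx ✓), payload 011010.
Byte 3: 0xAF = 10101111 (10xxxxxx ✓), payload 101111.
Concatenate: 0001011010101111 = 0x16AF (16 bits → U+16AF).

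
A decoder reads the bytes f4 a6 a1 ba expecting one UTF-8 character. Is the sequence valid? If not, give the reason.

invalid (encodes a value above U+10FFFF)

Leading byte 0xF4 = 11110100 → 4-byte form.
Payload = 0x12687A, which exceeds U+10FFFF, the maximum Unicode code point. (Leading bytes F5–FF, or F4 followed by ≥ 0x90, are invalid.)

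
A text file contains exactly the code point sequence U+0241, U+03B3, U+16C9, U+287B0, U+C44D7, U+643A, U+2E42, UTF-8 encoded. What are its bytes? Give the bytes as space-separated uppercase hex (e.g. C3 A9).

C9 81 CE B3 E1 9B 89 F0 A8 9E B0 F3 84 93 97 E6 90 BA E2 B9 82

U+0241: 2-byte form → C9 81.
U+03B3: 2-byte form → CE B3.
U+16C9: 3-byte form → E1 9B 89.
U+287B0: 4-byte form → F0 A8 9E B0.
U+C44D7: 4-byte form → F3 84 93 97.
U+643A: 3-byte form → E6 90 BA.
U+2E42: 3-byte form → E2 B9 82.
Concatenated (21 bytes): C9 81 CE B3 E1 9B 89 F0 A8 9E B0 F3 84 93 97 E6 90 BA E2 B9 82.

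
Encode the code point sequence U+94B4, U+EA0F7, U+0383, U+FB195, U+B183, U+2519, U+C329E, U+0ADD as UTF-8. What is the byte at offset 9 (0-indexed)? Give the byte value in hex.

0xF3

U+94B4 → 3-byte form E9 92 B4 at offsets 0–2.
U+EA0F7 → 4-byte form F3 AA 83 B7 at offsets 3–6.
U+0383 → 2-byte form CE 83 at offsets 7–8.
U+FB195 → 4-byte form F3 BB 86 95 at offsets 9–12.
Offset 9 falls in char 4's range; it's byte 1 of F3 BB 86 95 = 0xF3.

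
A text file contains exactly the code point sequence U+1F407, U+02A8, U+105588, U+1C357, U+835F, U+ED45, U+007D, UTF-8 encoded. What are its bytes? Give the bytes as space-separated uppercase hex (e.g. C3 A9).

F0 9F 90 87 CA A8 F4 85 96 88 F0 9C 8D 97 E8 8D 9F EE B5 85 7D

U+1F407: 4-byte form → F0 9F 90 87.
U+02A8: 2-byte form → CA A8.
U+105588: 4-byte form → F4 85 96 88.
U+1C357: 4-byte form → F0 9C 8D 97.
U+835F: 3-byte form → E8 8D 9F.
U+ED45: 3-byte form → EE B5 85.
U+007D: 1-byte form → 7D.
Concatenated (21 bytes): F0 9F 90 87 CA A8 F4 85 96 88 F0 9C 8D 97 E8 8D 9F EE B5 85 7D.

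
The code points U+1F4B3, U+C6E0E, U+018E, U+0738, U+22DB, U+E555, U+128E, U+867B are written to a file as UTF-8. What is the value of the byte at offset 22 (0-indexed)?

0x99

U+1F4B3 → 4-byte form F0 9F 92 B3 at offsets 0–3.
U+C6E0E → 4-byte form F3 86 B8 8E at offsets 4–7.
U+018E → 2-byte form C6 8E at offsets 8–9.
U+0738 → 2-byte form DC B8 at offsets 10–11.
U+22DB → 3-byte form E2 8B 9B at offsets 12–14.
U+E555 → 3-byte form EE 95 95 at offsets 15–17.
U+128E → 3-byte form E1 8A 8E at offsets 18–20.
U+867B → 3-byte form E8 99 BB at offsets 21–23.
Offset 22 falls in char 8's range; it's byte 2 of E8 99 BB = 0x99.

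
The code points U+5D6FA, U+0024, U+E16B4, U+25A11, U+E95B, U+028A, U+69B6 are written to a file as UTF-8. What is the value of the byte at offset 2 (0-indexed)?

U+5D6FA → 4-byte form F1 9D 9B BA at offsets 0–3.
Offset 2 falls in char 1's range; it's byte 3 of F1 9D 9B BA = 0x9B.

0x9B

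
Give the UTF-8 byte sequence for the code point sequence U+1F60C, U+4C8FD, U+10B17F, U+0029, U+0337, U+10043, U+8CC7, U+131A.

U+1F60C: 4-byte form → F0 9F 98 8C.
U+4C8FD: 4-byte form → F1 8C A3 BD.
U+10B17F: 4-byte form → F4 8B 85 BF.
U+0029: 1-byte form → 29.
U+0337: 2-byte form → CC B7.
U+10043: 4-byte form → F0 90 81 83.
U+8CC7: 3-byte form → E8 B3 87.
U+131A: 3-byte form → E1 8C 9A.
Concatenated (25 bytes): F0 9F 98 8C F1 8C A3 BD F4 8B 85 BF 29 CC B7 F0 90 81 83 E8 B3 87 E1 8C 9A.

F0 9F 98 8C F1 8C A3 BD F4 8B 85 BF 29 CC B7 F0 90 81 83 E8 B3 87 E1 8C 9A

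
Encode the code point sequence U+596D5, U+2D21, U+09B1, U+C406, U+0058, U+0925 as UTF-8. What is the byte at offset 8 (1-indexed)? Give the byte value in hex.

0xE0

1-indexed offset 8 is 0-indexed offset 7.
U+596D5 → 4-byte form F1 99 9B 95 at offsets 0–3.
U+2D21 → 3-byte form E2 B4 A1 at offsets 4–6.
U+09B1 → 3-byte form E0 A6 B1 at offsets 7–9.
Offset 7 falls in char 3's range; it's byte 1 of E0 A6 B1 = 0xE0.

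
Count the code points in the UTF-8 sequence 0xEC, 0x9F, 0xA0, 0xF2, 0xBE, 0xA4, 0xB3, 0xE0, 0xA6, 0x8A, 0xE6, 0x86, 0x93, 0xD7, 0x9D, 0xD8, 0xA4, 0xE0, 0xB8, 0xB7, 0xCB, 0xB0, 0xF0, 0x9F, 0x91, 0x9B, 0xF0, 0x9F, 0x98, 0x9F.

Byte at offset 0: 0xEC = 11101100 → 3-byte char (#1). Advance 3.
Byte at offset 3: 0xF2 = 11110010 → 4-byte char (#2). Advance 4.
Byte at offset 7: 0xE0 = 11100000 → 3-byte char (#3). Advance 3.
Byte at offset 10: 0xE6 = 11100110 → 3-byte char (#4). Advance 3.
Byte at offset 13: 0xD7 = 11010111 → 2-byte char (#5). Advance 2.
Byte at offset 15: 0xD8 = 11011000 → 2-byte char (#6). Advance 2.
Byte at offset 17: 0xE0 = 11100000 → 3-byte char (#7). Advance 3.
Byte at offset 20: 0xCB = 11001011 → 2-byte char (#8). Advance 2.
Byte at offset 22: 0xF0 = 11110000 → 4-byte char (#9). Advance 4.
Byte at offset 26: 0xF0 = 11110000 → 4-byte char (#10). Advance 4.
Reached end at offset 30 after 10 code points.

10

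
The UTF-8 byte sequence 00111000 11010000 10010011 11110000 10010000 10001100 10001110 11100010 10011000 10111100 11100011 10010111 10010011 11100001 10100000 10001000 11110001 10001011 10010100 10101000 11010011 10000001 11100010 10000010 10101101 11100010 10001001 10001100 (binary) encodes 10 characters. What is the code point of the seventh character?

U+4B528

Offset 0: leading byte 0x38 = 00111000 → 1-byte char #1 = 38.
Offset 1: leading byte 0xD0 = 11010000 → 2-byte char #2 = D0 93.
Offset 3: leading byte 0xF0 = 11110000 → 4-byte char #3 = F0 90 8C 8E.
Offset 7: leading byte 0xE2 = 11100010 → 3-byte char #4 = E2 98 BC.
Offset 10: leading byte 0xE3 = 11100011 → 3-byte char #5 = E3 97 93.
Offset 13: leading byte 0xE1 = 11100001 → 3-byte char #6 = E1 A0 88.
Offset 16: leading byte 0xF1 = 11110001 → 4-byte char #7 = F1 8B 94 A8.
Leading byte 0xF1 = 11110001 matches 11110xxx → 4-byte sequence.
Byte 1: 0xF1 = 11110001, payload 001 (3 bits).
Byte 2: 0x8B = 10001011 (10xxxxxx ✓), payload 001011.
Byte 3: 0x94 = 10010100 (10xxxxxx ✓), payload 010100.
Byte 4: 0xA8 = 10101000 (10xxxxxx ✓), payload 101000.
Concatenate: 001001011010100101000 = 0x4B528 (21 bits → U+4B528).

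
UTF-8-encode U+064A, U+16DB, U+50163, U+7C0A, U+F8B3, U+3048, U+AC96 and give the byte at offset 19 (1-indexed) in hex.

0xEA

1-indexed offset 19 is 0-indexed offset 18.
U+064A → 2-byte form D9 8A at offsets 0–1.
U+16DB → 3-byte form E1 9B 9B at offsets 2–4.
U+50163 → 4-byte form F1 90 85 A3 at offsets 5–8.
U+7C0A → 3-byte form E7 B0 8A at offsets 9–11.
U+F8B3 → 3-byte form EF A2 B3 at offsets 12–14.
U+3048 → 3-byte form E3 81 88 at offsets 15–17.
U+AC96 → 3-byte form EA B2 96 at offsets 18–20.
Offset 18 falls in char 7's range; it's byte 1 of EA B2 96 = 0xEA.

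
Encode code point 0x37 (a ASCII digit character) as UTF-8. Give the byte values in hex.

37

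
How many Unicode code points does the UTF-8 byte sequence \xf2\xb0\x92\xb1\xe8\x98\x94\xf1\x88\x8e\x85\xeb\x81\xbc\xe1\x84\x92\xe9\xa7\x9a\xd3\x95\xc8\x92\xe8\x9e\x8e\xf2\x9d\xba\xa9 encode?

Byte at offset 0: 0xF2 = 11110010 → 4-byte char (#1). Advance 4.
Byte at offset 4: 0xE8 = 11101000 → 3-byte char (#2). Advance 3.
Byte at offset 7: 0xF1 = 11110001 → 4-byte char (#3). Advance 4.
Byte at offset 11: 0xEB = 11101011 → 3-byte char (#4). Advance 3.
Byte at offset 14: 0xE1 = 11100001 → 3-byte char (#5). Advance 3.
Byte at offset 17: 0xE9 = 11101001 → 3-byte char (#6). Advance 3.
Byte at offset 20: 0xD3 = 11010011 → 2-byte char (#7). Advance 2.
Byte at offset 22: 0xC8 = 11001000 → 2-byte char (#8). Advance 2.
Byte at offset 24: 0xE8 = 11101000 → 3-byte char (#9). Advance 3.
Byte at offset 27: 0xF2 = 11110010 → 4-byte char (#10). Advance 4.
Reached end at offset 31 after 10 code points.

10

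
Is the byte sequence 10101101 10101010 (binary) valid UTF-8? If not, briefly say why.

Byte 0xAD = 10101101 has the form 10xxxxxx — a continuation byte — but there is no preceding leading byte.

invalid (continuation byte with no leading byte)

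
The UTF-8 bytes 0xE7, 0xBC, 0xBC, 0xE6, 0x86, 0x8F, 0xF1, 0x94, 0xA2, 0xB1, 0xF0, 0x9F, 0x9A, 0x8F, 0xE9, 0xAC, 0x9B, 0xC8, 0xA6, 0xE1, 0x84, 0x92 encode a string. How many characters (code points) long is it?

7

Byte at offset 0: 0xE7 = 11100111 → 3-byte char (#1). Advance 3.
Byte at offset 3: 0xE6 = 11100110 → 3-byte char (#2). Advance 3.
Byte at offset 6: 0xF1 = 11110001 → 4-byte char (#3). Advance 4.
Byte at offset 10: 0xF0 = 11110000 → 4-byte char (#4). Advance 4.
Byte at offset 14: 0xE9 = 11101001 → 3-byte char (#5). Advance 3.
Byte at offset 17: 0xC8 = 11001000 → 2-byte char (#6). Advance 2.
Byte at offset 19: 0xE1 = 11100001 → 3-byte char (#7). Advance 3.
Reached end at offset 22 after 7 code points.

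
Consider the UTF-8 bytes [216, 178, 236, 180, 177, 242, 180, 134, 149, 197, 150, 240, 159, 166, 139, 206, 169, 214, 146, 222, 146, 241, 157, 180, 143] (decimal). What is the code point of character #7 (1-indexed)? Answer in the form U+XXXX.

Offset 0: leading byte 0xD8 = 11011000 → 2-byte char #1 = D8 B2.
Offset 2: leading byte 0xEC = 11101100 → 3-byte char #2 = EC B4 B1.
Offset 5: leading byte 0xF2 = 11110010 → 4-byte char #3 = F2 B4 86 95.
Offset 9: leading byte 0xC5 = 11000101 → 2-byte char #4 = C5 96.
Offset 11: leading byte 0xF0 = 11110000 → 4-byte char #5 = F0 9F A6 8B.
Offset 15: leading byte 0xCE = 11001110 → 2-byte char #6 = CE A9.
Offset 17: leading byte 0xD6 = 11010110 → 2-byte char #7 = D6 92.
Leading byte 0xD6 = 11010110 matches 110xxxxx → 2-byte sequence.
Byte 1: 0xD6 = 11010110, payload 10110 (5 bits).
Byte 2: 0x92 = 10010010 (10xxxxxx ✓), payload 010010.
Concatenate: 10110010010 = 0x592 (11 bits → U+0592).

U+0592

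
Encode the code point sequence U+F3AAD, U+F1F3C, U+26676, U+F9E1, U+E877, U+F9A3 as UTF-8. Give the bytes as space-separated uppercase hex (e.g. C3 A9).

F3 B3 AA AD F3 B1 BC BC F0 A6 99 B6 EF A7 A1 EE A1 B7 EF A6 A3

U+F3AAD: 4-byte form → F3 B3 AA AD.
U+F1F3C: 4-byte form → F3 B1 BC BC.
U+26676: 4-byte form → F0 A6 99 B6.
U+F9E1: 3-byte form → EF A7 A1.
U+E877: 3-byte form → EE A1 B7.
U+F9A3: 3-byte form → EF A6 A3.
Concatenated (21 bytes): F3 B3 AA AD F3 B1 BC BC F0 A6 99 B6 EF A7 A1 EE A1 B7 EF A6 A3.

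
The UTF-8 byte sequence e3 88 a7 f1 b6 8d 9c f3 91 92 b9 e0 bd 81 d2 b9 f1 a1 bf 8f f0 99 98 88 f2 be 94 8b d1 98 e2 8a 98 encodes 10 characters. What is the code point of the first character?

Offset 0: leading byte 0xE3 = 11100011 → 3-byte char #1 = E3 88 A7.
Leading byte 0xE3 = 11100011 matches 1110xxxx → 3-byte sequence.
Byte 1: 0xE3 = 11100011, payload 0011 (4 bits).
Byte 2: 0x88 = 10001000 (10xxxxxx ✓), payload 001000.
Byte 3: 0xA7 = 10100111 (10xxxxxx ✓), payload 100111.
Concatenate: 0011001000100111 = 0x3227 (16 bits → U+3227).

U+3227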